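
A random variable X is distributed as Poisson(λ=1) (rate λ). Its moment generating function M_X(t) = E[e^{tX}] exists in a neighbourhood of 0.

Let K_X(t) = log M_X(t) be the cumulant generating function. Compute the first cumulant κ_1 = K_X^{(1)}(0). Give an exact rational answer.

κ_1 = D[K](0) = 1

M_X(t) = e^(e^(t) - 1)
K_X(t) = log M_X(t) = e^(t) - 1
D[K](t) = e^(t)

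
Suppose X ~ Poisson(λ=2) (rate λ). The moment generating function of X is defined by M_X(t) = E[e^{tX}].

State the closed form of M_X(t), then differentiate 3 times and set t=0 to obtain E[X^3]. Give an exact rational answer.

E[X^3] = D^3[M](0) = 22

M_X(t) = e^(2*e^(t) - 2)
D^3[M](t) = (8*e^(3*t)*e^(2*e^(t)) + 12*e^(2*t)*e^(2*e^(t)) + 2*e^(t)*e^(2*e^(t)))*e^(-2)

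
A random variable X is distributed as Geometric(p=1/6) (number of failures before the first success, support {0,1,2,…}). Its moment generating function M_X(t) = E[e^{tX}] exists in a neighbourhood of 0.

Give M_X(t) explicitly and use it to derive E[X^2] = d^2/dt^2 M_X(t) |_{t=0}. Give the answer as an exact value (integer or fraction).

E[X^2] = M′′(0) = 55

M_X(t) = 1/(6*(1 - 5*e^(t)/6))
M′(t) = 5*e^(t)/(25*e^(2*t) - 60*e^(t) + 36)
M′′(t) = (-25*e^(2*t) - 30*e^(t))/(125*e^(3*t) - 450*e^(2*t) + 540*e^(t) - 216)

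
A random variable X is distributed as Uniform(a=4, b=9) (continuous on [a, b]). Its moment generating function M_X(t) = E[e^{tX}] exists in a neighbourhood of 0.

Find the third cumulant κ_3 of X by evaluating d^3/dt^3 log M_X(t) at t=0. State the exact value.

M_X(t) = (e^(9*t) - e^(4*t))/(5*t)
K_X(t) = log M_X(t) = -log(t) + log(e^(9*t) - e^(4*t)) - log(5)
D^3[K](t) = (125*t^3*e^(10*t) + 125*t^3*e^(5*t) - 2*e^(15*t) + 6*e^(10*t) - 6*e^(5*t) + 2)/(t^3*e^(15*t) - 3*t^3*e^(10*t) + 3*t^3*e^(5*t) - t^3)

κ_3 = D^3[K](0) = 0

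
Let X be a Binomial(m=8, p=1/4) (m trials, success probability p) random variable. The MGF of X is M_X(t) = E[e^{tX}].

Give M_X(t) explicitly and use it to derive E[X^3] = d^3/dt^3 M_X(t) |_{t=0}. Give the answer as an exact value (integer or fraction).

M_X(t) = (e^(t)/4 + 3/4)^8
M′(t) = e^(8*t)/8192 + 21*e^(7*t)/8192 + 189*e^(6*t)/8192 + 945*e^(5*t)/8192 + 2835*e^(4*t)/8192 + 5103*e^(3*t)/8192 + 5103*e^(2*t)/8192 + 2187*e^(t)/8192
M′′(t) = e^(8*t)/1024 + 147*e^(7*t)/8192 + 567*e^(6*t)/4096 + 4725*e^(5*t)/8192 + 2835*e^(4*t)/2048 + 15309*e^(3*t)/8192 + 5103*e^(2*t)/4096 + 2187*e^(t)/8192
M′′′(t) = e^(8*t)/128 + 1029*e^(7*t)/8192 + 1701*e^(6*t)/2048 + 23625*e^(5*t)/8192 + 2835*e^(4*t)/512 + 45927*e^(3*t)/8192 + 5103*e^(2*t)/2048 + 2187*e^(t)/8192

E[X^3] = M′′′(0) = 71/4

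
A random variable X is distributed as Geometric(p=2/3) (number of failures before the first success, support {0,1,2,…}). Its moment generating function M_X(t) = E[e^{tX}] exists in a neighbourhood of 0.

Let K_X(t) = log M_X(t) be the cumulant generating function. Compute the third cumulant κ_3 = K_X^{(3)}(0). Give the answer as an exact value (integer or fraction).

M_X(t) = 2/(3*(1 - e^(t)/3))
K_X(t) = log M_X(t) = -log(1 - e^(t)/3) - log(3) + log(2)
D^3[K](t) = (-3*e^(2*t) - 9*e^(t))/(e^(3*t) - 9*e^(2*t) + 27*e^(t) - 27)

κ_3 = D^3[K](0) = 3/2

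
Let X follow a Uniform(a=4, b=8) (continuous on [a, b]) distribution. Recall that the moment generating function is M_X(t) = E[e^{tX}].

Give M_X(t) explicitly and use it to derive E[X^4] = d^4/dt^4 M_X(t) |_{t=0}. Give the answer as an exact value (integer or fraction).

M_X(t) = (e^(8*t) - e^(4*t))/(4*t)
dM/dt = (8*t*e^(8*t) - 4*t*e^(4*t) - e^(8*t) + e^(4*t))/(4*t^2)
d^2M/dt^2 = (32*t^2*e^(8*t) - 8*t^2*e^(4*t) - 8*t*e^(8*t) + 4*t*e^(4*t) + e^(8*t) - e^(4*t))/(2*t^3)
d^3M/dt^3 = (256*t^3*e^(8*t) - 32*t^3*e^(4*t) - 96*t^2*e^(8*t) + 24*t^2*e^(4*t) + 24*t*e^(8*t) - 12*t*e^(4*t) - 3*e^(8*t) + 3*e^(4*t))/(2*t^4)

E[X^4] = d^4M/dt^4 |_{t=0} = 7936/5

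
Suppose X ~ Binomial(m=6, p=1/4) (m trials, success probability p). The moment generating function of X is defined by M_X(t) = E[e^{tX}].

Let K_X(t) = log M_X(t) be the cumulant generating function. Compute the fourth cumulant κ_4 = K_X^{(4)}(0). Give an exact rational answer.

M_X(t) = (e^(t)/4 + 3/4)^6
K_X(t) = log M_X(t) = 6*log(e^(t)/4 + 3/4)
K′(t) = 6*e^(t)/(e^(t) + 3)
K′′(t) = 18*e^(t)/(e^(2*t) + 6*e^(t) + 9)
K′′′(t) = (-18*e^(2*t) + 54*e^(t))/(e^(3*t) + 9*e^(2*t) + 27*e^(t) + 27)
K′′′′(t) = (18*e^(3*t) - 216*e^(2*t) + 162*e^(t))/(e^(4*t) + 12*e^(3*t) + 54*e^(2*t) + 108*e^(t) + 81)

κ_4 = K′′′′(0) = -9/64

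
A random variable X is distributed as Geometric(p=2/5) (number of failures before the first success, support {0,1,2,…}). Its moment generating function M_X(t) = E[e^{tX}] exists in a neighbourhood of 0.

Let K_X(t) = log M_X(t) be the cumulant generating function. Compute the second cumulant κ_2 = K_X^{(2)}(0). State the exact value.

M_X(t) = 2/(5*(1 - 3*e^(t)/5))
K_X(t) = log M_X(t) = -log(1 - 3*e^(t)/5) - log(5) + log(2)
K^(2)(t) = 15*e^(t)/(9*e^(2*t) - 30*e^(t) + 25)

κ_2 = K^(2)(0) = 15/4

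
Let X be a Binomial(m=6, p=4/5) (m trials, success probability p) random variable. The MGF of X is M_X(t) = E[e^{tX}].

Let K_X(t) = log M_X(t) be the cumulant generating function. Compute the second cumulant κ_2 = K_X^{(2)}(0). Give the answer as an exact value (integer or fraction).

M_X(t) = (4*e^(t)/5 + 1/5)^6
K_X(t) = log M_X(t) = 6*log(4*e^(t)/5 + 1/5)
dK/dt = 24*e^(t)/(4*e^(t) + 1)
d^2K/dt^2 = 24*e^(t)/(16*e^(2*t) + 8*e^(t) + 1)

κ_2 = d^2K/dt^2 |_{t=0} = 24/25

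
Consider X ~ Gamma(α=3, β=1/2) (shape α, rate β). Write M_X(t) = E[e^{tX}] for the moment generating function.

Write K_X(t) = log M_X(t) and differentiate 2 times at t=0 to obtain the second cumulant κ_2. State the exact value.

M_X(t) = 1/(8*(1/2 - t)^3)
K_X(t) = log M_X(t) = -3*log(1/2 - t) - 3*log(2)
D^2[K](t) = 12/(4*t^2 - 4*t + 1)

κ_2 = D^2[K](0) = 12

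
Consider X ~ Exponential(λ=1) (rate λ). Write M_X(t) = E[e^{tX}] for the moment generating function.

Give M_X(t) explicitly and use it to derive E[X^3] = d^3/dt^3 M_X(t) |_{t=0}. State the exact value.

M_X(t) = 1/(1 - t)
M^(3)(t) = 6/(t^4 - 4*t^3 + 6*t^2 - 4*t + 1)

E[X^3] = M^(3)(0) = 6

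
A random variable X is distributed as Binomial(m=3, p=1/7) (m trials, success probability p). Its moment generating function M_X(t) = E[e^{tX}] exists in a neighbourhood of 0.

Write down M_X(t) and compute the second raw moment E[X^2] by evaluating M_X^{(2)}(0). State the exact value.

M_X(t) = (e^(t)/7 + 6/7)^3
dM/dt = 3*e^(3*t)/343 + 36*e^(2*t)/343 + 108*e^(t)/343
d^2M/dt^2 = 9*e^(3*t)/343 + 72*e^(2*t)/343 + 108*e^(t)/343

E[X^2] = d^2M/dt^2 |_{t=0} = 27/49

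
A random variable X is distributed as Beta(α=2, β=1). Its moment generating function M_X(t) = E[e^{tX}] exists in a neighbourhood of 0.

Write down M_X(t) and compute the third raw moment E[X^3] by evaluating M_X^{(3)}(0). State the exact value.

M_X(t) = ₁F₁(2; 3; t)
M′(t) = 2*₁F₁(3; 4; t)/3
M′′(t) = ₁F₁(4; 5; t)/2
M′′′(t) = 2*₁F₁(5; 6; t)/5

E[X^3] = M′′′(0) = 2/5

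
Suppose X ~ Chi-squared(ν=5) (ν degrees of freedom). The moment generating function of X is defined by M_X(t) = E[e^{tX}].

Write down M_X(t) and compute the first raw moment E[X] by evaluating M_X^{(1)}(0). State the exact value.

E[X] = M′(0) = 5

M_X(t) = (1 - 2*t)^(-5/2)
M′(t) = -5/(8*t^3*√(1 - 2*t) - 12*t^2*√(1 - 2*t) + 6*t*√(1 - 2*t) - √(1 - 2*t))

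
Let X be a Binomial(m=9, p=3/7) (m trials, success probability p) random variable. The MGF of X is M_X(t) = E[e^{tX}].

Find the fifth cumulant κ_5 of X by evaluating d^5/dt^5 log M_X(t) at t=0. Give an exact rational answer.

M_X(t) = (3*e^(t)/7 + 4/7)^9
K_X(t) = log M_X(t) = 9*log(3*e^(t)/7 + 4/7)
K′(t) = 27*e^(t)/(3*e^(t) + 4)
K′′(t) = 108*e^(t)/(9*e^(2*t) + 24*e^(t) + 16)
K′′′(t) = (-324*e^(2*t) + 432*e^(t))/(27*e^(3*t) + 108*e^(2*t) + 144*e^(t) + 64)
K′′′′(t) = (972*e^(3*t) - 5184*e^(2*t) + 1728*e^(t))/(81*e^(4*t) + 432*e^(3*t) + 864*e^(2*t) + 768*e^(t) + 256)
K′′′′′(t) = (-2916*e^(4*t) + 42768*e^(3*t) - 57024*e^(2*t) + 6912*e^(t))/(243*e^(5*t) + 1620*e^(4*t) + 4320*e^(3*t) + 5760*e^(2*t) + 3840*e^(t) + 1024)

κ_5 = K′′′′′(0) = -10260/16807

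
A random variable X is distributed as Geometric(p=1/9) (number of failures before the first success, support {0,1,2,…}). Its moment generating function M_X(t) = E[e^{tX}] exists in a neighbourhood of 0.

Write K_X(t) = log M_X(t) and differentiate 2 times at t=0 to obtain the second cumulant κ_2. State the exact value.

M_X(t) = 1/(9*(1 - 8*e^(t)/9))
K_X(t) = log M_X(t) = -log(1 - 8*e^(t)/9) - 2*log(3)
D^2[K](t) = 72*e^(t)/(64*e^(2*t) - 144*e^(t) + 81)

κ_2 = D^2[K](0) = 72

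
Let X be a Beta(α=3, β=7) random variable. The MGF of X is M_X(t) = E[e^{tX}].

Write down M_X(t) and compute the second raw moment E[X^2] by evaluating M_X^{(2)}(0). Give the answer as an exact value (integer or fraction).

M_X(t) = ₁F₁(3; 10; t)
D^2[M](t) = 6*₁F₁(5; 12; t)/55

E[X^2] = D^2[M](0) = 6/55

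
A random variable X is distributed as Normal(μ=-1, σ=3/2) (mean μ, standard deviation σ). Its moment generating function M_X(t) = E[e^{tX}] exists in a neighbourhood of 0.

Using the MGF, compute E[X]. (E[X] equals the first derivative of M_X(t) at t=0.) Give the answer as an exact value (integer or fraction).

M_X(t) = e^(9*t^2/8 - t)
dM/dt = 9*t*e^(-t)*e^(9*t^2/8)/4 - e^(-t)*e^(9*t^2/8)

E[X] = dM/dt |_{t=0} = -1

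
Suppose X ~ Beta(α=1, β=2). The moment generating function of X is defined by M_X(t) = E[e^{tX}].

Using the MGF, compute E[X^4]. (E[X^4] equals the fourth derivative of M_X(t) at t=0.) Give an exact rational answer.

M_X(t) = ₁F₁(1; 3; t)
dM/dt = ₁F₁(2; 4; t)/3
d^2M/dt^2 = ₁F₁(3; 5; t)/6
d^3M/dt^3 = ₁F₁(4; 6; t)/10
d^4M/dt^4 = ₁F₁(5; 7; t)/15

E[X^4] = d^4M/dt^4 |_{t=0} = 1/15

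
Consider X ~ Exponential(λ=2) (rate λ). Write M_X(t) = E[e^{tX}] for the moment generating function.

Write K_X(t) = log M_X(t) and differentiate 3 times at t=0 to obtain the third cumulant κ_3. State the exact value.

M_X(t) = 2/(2 - t)
K_X(t) = log M_X(t) = -log(2 - t) + log(2)
K′(t) = -1/(t - 2)
K′′(t) = 1/(t^2 - 4*t + 4)
K′′′(t) = -2/(t^3 - 6*t^2 + 12*t - 8)

κ_3 = K′′′(0) = 1/4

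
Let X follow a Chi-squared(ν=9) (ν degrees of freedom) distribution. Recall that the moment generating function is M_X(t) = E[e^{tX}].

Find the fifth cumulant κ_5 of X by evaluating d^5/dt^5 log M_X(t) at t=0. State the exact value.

M_X(t) = (1 - 2*t)^(-9/2)
K_X(t) = log M_X(t) = -9*log(1 - 2*t)/2
dK/dt = -9/(2*t - 1)
d^2K/dt^2 = 18/(4*t^2 - 4*t + 1)
d^3K/dt^3 = -72/(8*t^3 - 12*t^2 + 6*t - 1)
d^4K/dt^4 = 432/(16*t^4 - 32*t^3 + 24*t^2 - 8*t + 1)
d^5K/dt^5 = -3456/(32*t^5 - 80*t^4 + 80*t^3 - 40*t^2 + 10*t - 1)

κ_5 = d^5K/dt^5 |_{t=0} = 3456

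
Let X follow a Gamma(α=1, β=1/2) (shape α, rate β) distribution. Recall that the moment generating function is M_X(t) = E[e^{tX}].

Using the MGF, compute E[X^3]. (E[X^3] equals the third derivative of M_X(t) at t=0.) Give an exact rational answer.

E[X^3] = M^(3)(0) = 48

M_X(t) = 1/(2*(1/2 - t))
M^(3)(t) = 48/(16*t^4 - 32*t^3 + 24*t^2 - 8*t + 1)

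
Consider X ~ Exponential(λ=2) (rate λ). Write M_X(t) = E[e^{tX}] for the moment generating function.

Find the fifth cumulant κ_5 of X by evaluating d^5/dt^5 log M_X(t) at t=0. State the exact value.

M_X(t) = 2/(2 - t)
K_X(t) = log M_X(t) = -log(2 - t) + log(2)
K^(5)(t) = -24/(t^5 - 10*t^4 + 40*t^3 - 80*t^2 + 80*t - 32)

κ_5 = K^(5)(0) = 3/4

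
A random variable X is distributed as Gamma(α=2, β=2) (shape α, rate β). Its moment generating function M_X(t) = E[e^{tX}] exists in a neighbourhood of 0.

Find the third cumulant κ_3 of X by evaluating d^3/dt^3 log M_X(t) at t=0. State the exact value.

M_X(t) = 4/(2 - t)^2
K_X(t) = log M_X(t) = -2*log(2 - t) + 2*log(2)
D^3[K](t) = -4/(t^3 - 6*t^2 + 12*t - 8)

κ_3 = D^3[K](0) = 1/2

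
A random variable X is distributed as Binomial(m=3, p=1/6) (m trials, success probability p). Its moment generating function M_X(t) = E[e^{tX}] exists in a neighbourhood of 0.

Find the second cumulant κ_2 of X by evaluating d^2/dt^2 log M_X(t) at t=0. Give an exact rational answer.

κ_2 = K′′(0) = 5/12

M_X(t) = (e^(t)/6 + 5/6)^3
K_X(t) = log M_X(t) = 3*log(e^(t)/6 + 5/6)
K′(t) = 3*e^(t)/(e^(t) + 5)
K′′(t) = 15*e^(t)/(e^(2*t) + 10*e^(t) + 25)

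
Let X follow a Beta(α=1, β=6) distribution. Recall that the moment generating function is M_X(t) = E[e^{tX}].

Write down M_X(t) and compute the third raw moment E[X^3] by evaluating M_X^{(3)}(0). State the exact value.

E[X^3] = M^(3)(0) = 1/84

M_X(t) = ₁F₁(1; 7; t)
M^(3)(t) = ₁F₁(4; 10; t)/84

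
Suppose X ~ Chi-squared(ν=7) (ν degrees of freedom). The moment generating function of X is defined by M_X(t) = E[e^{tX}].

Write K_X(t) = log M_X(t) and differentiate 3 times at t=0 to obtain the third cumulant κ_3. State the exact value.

M_X(t) = (1 - 2*t)^(-7/2)
K_X(t) = log M_X(t) = -7*log(1 - 2*t)/2
K′(t) = -7/(2*t - 1)
K′′(t) = 14/(4*t^2 - 4*t + 1)
K′′′(t) = -56/(8*t^3 - 12*t^2 + 6*t - 1)

κ_3 = K′′′(0) = 56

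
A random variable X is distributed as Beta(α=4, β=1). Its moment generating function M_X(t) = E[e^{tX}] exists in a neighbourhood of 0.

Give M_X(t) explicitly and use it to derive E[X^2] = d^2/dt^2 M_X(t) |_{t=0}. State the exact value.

E[X^2] = D^2[M](0) = 2/3

M_X(t) = ₁F₁(4; 5; t)
D^2[M](t) = 2*₁F₁(6; 7; t)/3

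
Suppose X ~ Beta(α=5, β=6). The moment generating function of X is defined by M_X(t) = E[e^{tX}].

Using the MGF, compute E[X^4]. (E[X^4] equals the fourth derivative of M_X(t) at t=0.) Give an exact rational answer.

E[X^4] = d^4M/dt^4 |_{t=0} = 10/143

M_X(t) = ₁F₁(5; 11; t)
dM/dt = 5*₁F₁(6; 12; t)/11
d^2M/dt^2 = 5*₁F₁(7; 13; t)/22
d^3M/dt^3 = 35*₁F₁(8; 14; t)/286
d^4M/dt^4 = 10*₁F₁(9; 15; t)/143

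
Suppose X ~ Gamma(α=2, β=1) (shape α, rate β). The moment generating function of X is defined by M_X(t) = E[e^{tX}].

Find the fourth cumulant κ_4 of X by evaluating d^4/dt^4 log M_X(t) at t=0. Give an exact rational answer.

M_X(t) = (1 - t)^(-2)
K_X(t) = log M_X(t) = -2*log(1 - t)
K′(t) = -2/(t - 1)
K′′(t) = 2/(t^2 - 2*t + 1)
K′′′(t) = -4/(t^3 - 3*t^2 + 3*t - 1)
K′′′′(t) = 12/(t^4 - 4*t^3 + 6*t^2 - 4*t + 1)

κ_4 = K′′′′(0) = 12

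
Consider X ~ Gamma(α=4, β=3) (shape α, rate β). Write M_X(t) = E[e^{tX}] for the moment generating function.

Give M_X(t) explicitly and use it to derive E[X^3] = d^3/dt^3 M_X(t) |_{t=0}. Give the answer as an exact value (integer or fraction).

M_X(t) = 81/(3 - t)^4
dM/dt = -324/(t^5 - 15*t^4 + 90*t^3 - 270*t^2 + 405*t - 243)
d^2M/dt^2 = 1620/(t^6 - 18*t^5 + 135*t^4 - 540*t^3 + 1215*t^2 - 1458*t + 729)
d^3M/dt^3 = -9720/(t^7 - 21*t^6 + 189*t^5 - 945*t^4 + 2835*t^3 - 5103*t^2 + 5103*t - 2187)

E[X^3] = d^3M/dt^3 |_{t=0} = 40/9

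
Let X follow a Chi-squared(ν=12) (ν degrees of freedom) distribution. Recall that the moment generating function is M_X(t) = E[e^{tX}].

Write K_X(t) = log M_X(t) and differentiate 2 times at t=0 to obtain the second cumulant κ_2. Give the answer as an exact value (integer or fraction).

κ_2 = d^2K/dt^2 |_{t=0} = 24

M_X(t) = (1 - 2*t)^(-6)
K_X(t) = log M_X(t) = -6*log(1 - 2*t)
dK/dt = -12/(2*t - 1)
d^2K/dt^2 = 24/(4*t^2 - 4*t + 1)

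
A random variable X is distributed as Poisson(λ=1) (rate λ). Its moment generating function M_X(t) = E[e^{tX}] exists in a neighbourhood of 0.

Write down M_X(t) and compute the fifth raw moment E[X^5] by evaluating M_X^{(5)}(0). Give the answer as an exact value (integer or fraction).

M_X(t) = e^(e^(t) - 1)
D^5[M](t) = (e^(5*t)*e^(e^(t)) + 10*e^(4*t)*e^(e^(t)) + 25*e^(3*t)*e^(e^(t)) + 15*e^(2*t)*e^(e^(t)) + e^(t)*e^(e^(t)))*e^(-1)

E[X^5] = D^5[M](0) = 52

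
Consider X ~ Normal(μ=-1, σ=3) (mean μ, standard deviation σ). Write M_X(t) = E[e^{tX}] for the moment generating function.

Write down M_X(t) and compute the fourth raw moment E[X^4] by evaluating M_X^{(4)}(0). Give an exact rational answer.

E[X^4] = d^4M/dt^4 |_{t=0} = 298

M_X(t) = e^(9*t^2/2 - t)
dM/dt = 9*t*e^(-t)*e^(9*t^2/2) - e^(-t)*e^(9*t^2/2)
d^2M/dt^2 = (81*t^2*e^(9*t^2/2) - 18*t*e^(9*t^2/2) + 10*e^(9*t^2/2))*e^(-t)
d^3M/dt^3 = (729*t^3*e^(9*t^2/2) - 243*t^2*e^(9*t^2/2) + 270*t*e^(9*t^2/2) - 28*e^(9*t^2/2))*e^(-t)
d^4M/dt^4 = (6561*t^4*e^(9*t^2/2) - 2916*t^3*e^(9*t^2/2) + 4860*t^2*e^(9*t^2/2) - 1008*t*e^(9*t^2/2) + 298*e^(9*t^2/2))*e^(-t)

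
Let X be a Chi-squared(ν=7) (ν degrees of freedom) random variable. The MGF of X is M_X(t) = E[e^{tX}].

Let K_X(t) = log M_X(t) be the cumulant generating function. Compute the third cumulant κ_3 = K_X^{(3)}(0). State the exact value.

κ_3 = d^3K/dt^3 |_{t=0} = 56

M_X(t) = (1 - 2*t)^(-7/2)
K_X(t) = log M_X(t) = -7*log(1 - 2*t)/2
dK/dt = -7/(2*t - 1)
d^2K/dt^2 = 14/(4*t^2 - 4*t + 1)
d^3K/dt^3 = -56/(8*t^3 - 12*t^2 + 6*t - 1)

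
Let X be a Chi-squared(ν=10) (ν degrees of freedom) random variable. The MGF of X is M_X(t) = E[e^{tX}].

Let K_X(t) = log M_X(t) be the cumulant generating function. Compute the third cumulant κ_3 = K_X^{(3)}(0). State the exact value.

M_X(t) = (1 - 2*t)^(-5)
K_X(t) = log M_X(t) = -5*log(1 - 2*t)
K′(t) = -10/(2*t - 1)
K′′(t) = 20/(4*t^2 - 4*t + 1)
K′′′(t) = -80/(8*t^3 - 12*t^2 + 6*t - 1)

κ_3 = K′′′(0) = 80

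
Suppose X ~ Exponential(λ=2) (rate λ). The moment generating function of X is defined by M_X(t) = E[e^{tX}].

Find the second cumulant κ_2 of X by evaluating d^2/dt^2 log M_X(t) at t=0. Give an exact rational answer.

M_X(t) = 2/(2 - t)
K_X(t) = log M_X(t) = -log(2 - t) + log(2)
D^2[K](t) = 1/(t^2 - 4*t + 4)

κ_2 = D^2[K](0) = 1/4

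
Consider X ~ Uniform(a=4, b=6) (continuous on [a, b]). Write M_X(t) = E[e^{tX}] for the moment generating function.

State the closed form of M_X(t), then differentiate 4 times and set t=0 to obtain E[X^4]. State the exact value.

M_X(t) = (e^(6*t) - e^(4*t))/(2*t)

E[X^4] = D^4[M](0) = 3376/5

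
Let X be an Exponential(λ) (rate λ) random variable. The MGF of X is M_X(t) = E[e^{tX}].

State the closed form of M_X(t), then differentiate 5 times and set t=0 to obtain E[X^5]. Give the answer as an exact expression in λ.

M_X(t) = λ/(λ - t)
M′(t) = λ/(λ^2 - 2*λ*t + t^2)
M′′(t) = -2*λ/(-λ^3 + 3*λ^2*t - 3*λ*t^2 + t^3)
M′′′(t) = 6*λ/(λ^4 - 4*λ^3*t + 6*λ^2*t^2 - 4*λ*t^3 + t^4)
M′′′′(t) = -24*λ/(-λ^5 + 5*λ^4*t - 10*λ^3*t^2 + 10*λ^2*t^3 - 5*λ*t^4 + t^5)
M′′′′′(t) = 120*λ/(λ^6 - 6*λ^5*t + 15*λ^4*t^2 - 20*λ^3*t^3 + 15*λ^2*t^4 - 6*λ*t^5 + t^6)

E[X^5] = M′′′′′(0) = 120/λ^5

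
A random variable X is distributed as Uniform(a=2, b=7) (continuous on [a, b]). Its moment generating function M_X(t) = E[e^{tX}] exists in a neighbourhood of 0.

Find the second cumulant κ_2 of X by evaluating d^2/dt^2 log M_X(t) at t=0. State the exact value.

M_X(t) = (e^(7*t) - e^(2*t))/(5*t)
K_X(t) = log M_X(t) = -log(t) + log(e^(7*t) - e^(2*t)) - log(5)
K^(2)(t) = (-25*t^2*e^(5*t) + e^(10*t) - 2*e^(5*t) + 1)/(t^2*e^(10*t) - 2*t^2*e^(5*t) + t^2)

κ_2 = K^(2)(0) = 25/12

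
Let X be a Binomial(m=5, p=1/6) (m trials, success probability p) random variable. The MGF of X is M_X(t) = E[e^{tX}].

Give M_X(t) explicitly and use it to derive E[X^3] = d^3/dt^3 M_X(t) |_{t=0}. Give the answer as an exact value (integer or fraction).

M_X(t) = (e^(t)/6 + 5/6)^5
dM/dt = 5*e^(5*t)/7776 + 25*e^(4*t)/1944 + 125*e^(3*t)/1296 + 625*e^(2*t)/1944 + 3125*e^(t)/7776
d^2M/dt^2 = 25*e^(5*t)/7776 + 25*e^(4*t)/486 + 125*e^(3*t)/432 + 625*e^(2*t)/972 + 3125*e^(t)/7776
d^3M/dt^3 = 125*e^(5*t)/7776 + 50*e^(4*t)/243 + 125*e^(3*t)/144 + 625*e^(2*t)/486 + 3125*e^(t)/7776

E[X^3] = d^3M/dt^3 |_{t=0} = 25/9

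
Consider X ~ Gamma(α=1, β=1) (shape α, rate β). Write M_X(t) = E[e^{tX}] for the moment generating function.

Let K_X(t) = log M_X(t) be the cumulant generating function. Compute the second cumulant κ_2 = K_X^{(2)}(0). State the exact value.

M_X(t) = 1/(1 - t)
K_X(t) = log M_X(t) = -log(1 - t)
K^(2)(t) = 1/(t^2 - 2*t + 1)

κ_2 = K^(2)(0) = 1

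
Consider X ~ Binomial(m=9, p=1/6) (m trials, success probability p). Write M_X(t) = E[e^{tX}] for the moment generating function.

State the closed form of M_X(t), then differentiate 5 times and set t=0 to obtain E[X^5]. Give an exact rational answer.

M_X(t) = (e^(t)/6 + 5/6)^9

E[X^5] = d^5M/dt^5 |_{t=0} = 1036/9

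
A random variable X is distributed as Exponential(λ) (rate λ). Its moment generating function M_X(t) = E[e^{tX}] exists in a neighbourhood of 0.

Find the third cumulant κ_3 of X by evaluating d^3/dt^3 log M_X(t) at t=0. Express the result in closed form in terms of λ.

κ_3 = d^3K/dt^3 |_{t=0} = 2/λ^3

M_X(t) = λ/(λ - t)
K_X(t) = log M_X(t) = log(λ) - log(λ - t)
dK/dt = -1/(-λ + t)
d^2K/dt^2 = 1/(λ^2 - 2*λ*t + t^2)
d^3K/dt^3 = -2/(-λ^3 + 3*λ^2*t - 3*λ*t^2 + t^3)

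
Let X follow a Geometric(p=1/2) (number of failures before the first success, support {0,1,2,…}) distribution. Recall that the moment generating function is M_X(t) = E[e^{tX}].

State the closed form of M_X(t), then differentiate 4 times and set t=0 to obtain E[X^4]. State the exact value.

M_X(t) = 1/(2*(1 - e^(t)/2))
D^4[M](t) = (-e^(4*t) - 22*e^(3*t) - 44*e^(2*t) - 8*e^(t))/(e^(5*t) - 10*e^(4*t) + 40*e^(3*t) - 80*e^(2*t) + 80*e^(t) - 32)

E[X^4] = D^4[M](0) = 75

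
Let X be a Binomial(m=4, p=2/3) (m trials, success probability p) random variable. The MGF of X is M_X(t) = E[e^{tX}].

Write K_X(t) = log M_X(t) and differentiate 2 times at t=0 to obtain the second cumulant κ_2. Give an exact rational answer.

M_X(t) = (2*e^(t)/3 + 1/3)^4
K_X(t) = log M_X(t) = 4*log(2*e^(t)/3 + 1/3)
dK/dt = 8*e^(t)/(2*e^(t) + 1)
d^2K/dt^2 = 8*e^(t)/(4*e^(2*t) + 4*e^(t) + 1)

κ_2 = d^2K/dt^2 |_{t=0} = 8/9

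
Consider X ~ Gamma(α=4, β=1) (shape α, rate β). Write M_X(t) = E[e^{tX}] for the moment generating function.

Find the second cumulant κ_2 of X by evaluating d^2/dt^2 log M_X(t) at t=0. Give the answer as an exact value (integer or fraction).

κ_2 = K′′(0) = 4

M_X(t) = (1 - t)^(-4)
K_X(t) = log M_X(t) = -4*log(1 - t)
K′(t) = -4/(t - 1)
K′′(t) = 4/(t^2 - 2*t + 1)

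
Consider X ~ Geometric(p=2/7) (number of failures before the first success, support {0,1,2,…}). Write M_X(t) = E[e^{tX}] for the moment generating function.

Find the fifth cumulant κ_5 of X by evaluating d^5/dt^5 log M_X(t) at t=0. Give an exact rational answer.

M_X(t) = 2/(7*(1 - 5*e^(t)/7))
K_X(t) = log M_X(t) = -log(1 - 5*e^(t)/7) - log(7) + log(2)
K^(5)(t) = (-4375*e^(4*t) - 67375*e^(3*t) - 94325*e^(2*t) - 12005*e^(t))/(3125*e^(5*t) - 21875*e^(4*t) + 61250*e^(3*t) - 85750*e^(2*t) + 60025*e^(t) - 16807)

κ_5 = K^(5)(0) = 5565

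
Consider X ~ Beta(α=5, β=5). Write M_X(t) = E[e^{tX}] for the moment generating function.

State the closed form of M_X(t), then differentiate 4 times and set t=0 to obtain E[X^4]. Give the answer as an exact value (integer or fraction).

E[X^4] = M′′′′(0) = 14/143

M_X(t) = ₁F₁(5; 10; t)
M′(t) = ₁F₁(6; 11; t)/2
M′′(t) = 3*₁F₁(7; 12; t)/11
M′′′(t) = 7*₁F₁(8; 13; t)/44
M′′′′(t) = 14*₁F₁(9; 14; t)/143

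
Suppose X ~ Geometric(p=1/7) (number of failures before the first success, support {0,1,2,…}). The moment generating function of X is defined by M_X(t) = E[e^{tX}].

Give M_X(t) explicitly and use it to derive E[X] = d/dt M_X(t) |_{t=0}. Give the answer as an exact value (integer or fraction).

E[X] = M^(1)(0) = 6

M_X(t) = 1/(7*(1 - 6*e^(t)/7))
M^(1)(t) = 6*e^(t)/(36*e^(2*t) - 84*e^(t) + 49)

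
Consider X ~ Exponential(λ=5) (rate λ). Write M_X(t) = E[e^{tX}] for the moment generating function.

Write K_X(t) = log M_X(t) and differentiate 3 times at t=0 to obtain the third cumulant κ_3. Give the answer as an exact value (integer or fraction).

κ_3 = d^3K/dt^3 |_{t=0} = 2/125

M_X(t) = 5/(5 - t)
K_X(t) = log M_X(t) = -log(5 - t) + log(5)
dK/dt = -1/(t - 5)
d^2K/dt^2 = 1/(t^2 - 10*t + 25)
d^3K/dt^3 = -2/(t^3 - 15*t^2 + 75*t - 125)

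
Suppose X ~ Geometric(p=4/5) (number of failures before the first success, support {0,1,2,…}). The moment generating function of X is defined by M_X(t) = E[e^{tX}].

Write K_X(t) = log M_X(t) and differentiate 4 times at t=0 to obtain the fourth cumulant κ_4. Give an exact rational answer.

κ_4 = d^4K/dt^4 |_{t=0} = 115/128

M_X(t) = 4/(5*(1 - e^(t)/5))
K_X(t) = log M_X(t) = -log(1 - e^(t)/5) - log(5) + 2*log(2)
dK/dt = -e^(t)/(e^(t) - 5)
d^2K/dt^2 = 5*e^(t)/(e^(2*t) - 10*e^(t) + 25)
d^3K/dt^3 = (-5*e^(2*t) - 25*e^(t))/(e^(3*t) - 15*e^(2*t) + 75*e^(t) - 125)
d^4K/dt^4 = (5*e^(3*t) + 100*e^(2*t) + 125*e^(t))/(e^(4*t) - 20*e^(3*t) + 150*e^(2*t) - 500*e^(t) + 625)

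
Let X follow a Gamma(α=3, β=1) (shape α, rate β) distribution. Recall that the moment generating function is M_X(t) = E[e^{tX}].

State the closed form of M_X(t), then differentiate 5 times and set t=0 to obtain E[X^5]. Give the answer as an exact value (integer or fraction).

M_X(t) = (1 - t)^(-3)
M^(5)(t) = 2520/(t^8 - 8*t^7 + 28*t^6 - 56*t^5 + 70*t^4 - 56*t^3 + 28*t^2 - 8*t + 1)

E[X^5] = M^(5)(0) = 2520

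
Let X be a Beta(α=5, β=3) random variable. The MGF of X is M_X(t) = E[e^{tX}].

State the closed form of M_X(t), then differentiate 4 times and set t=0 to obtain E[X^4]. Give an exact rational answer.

E[X^4] = M′′′′(0) = 7/33

M_X(t) = ₁F₁(5; 8; t)
M′(t) = 5*₁F₁(6; 9; t)/8
M′′(t) = 5*₁F₁(7; 10; t)/12
M′′′(t) = 7*₁F₁(8; 11; t)/24
M′′′′(t) = 7*₁F₁(9; 12; t)/33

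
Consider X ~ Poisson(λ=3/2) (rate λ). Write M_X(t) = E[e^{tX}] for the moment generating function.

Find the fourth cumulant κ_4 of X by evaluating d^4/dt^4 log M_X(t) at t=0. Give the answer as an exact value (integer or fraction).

κ_4 = K′′′′(0) = 3/2

M_X(t) = e^(3*e^(t)/2 - 3/2)
K_X(t) = log M_X(t) = 3*e^(t)/2 - 3/2
K′(t) = 3*e^(t)/2
K′′(t) = 3*e^(t)/2
K′′′(t) = 3*e^(t)/2
K′′′′(t) = 3*e^(t)/2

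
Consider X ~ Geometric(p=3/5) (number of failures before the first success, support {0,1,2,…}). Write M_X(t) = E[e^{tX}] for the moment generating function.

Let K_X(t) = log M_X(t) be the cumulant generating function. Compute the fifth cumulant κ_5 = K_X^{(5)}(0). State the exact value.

κ_5 = K^(5)(0) = 3010/81

M_X(t) = 3/(5*(1 - 2*e^(t)/5))
K_X(t) = log M_X(t) = -log(1 - 2*e^(t)/5) - log(5) + log(3)
K^(5)(t) = (-80*e^(4*t) - 2200*e^(3*t) - 5500*e^(2*t) - 1250*e^(t))/(32*e^(5*t) - 400*e^(4*t) + 2000*e^(3*t) - 5000*e^(2*t) + 6250*e^(t) - 3125)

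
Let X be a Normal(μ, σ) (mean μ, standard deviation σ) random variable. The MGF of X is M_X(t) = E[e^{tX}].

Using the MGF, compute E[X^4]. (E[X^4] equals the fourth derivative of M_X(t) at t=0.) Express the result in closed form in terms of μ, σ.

M_X(t) = e^(μ*t + σ^2*t^2/2)

E[X^4] = M^(4)(0) = μ^4 + 6*μ^2*σ^2 + 3*σ^4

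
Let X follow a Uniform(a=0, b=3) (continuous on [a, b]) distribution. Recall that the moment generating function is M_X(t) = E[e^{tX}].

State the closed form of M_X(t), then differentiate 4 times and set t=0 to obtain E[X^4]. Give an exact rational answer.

M_X(t) = (e^(3*t) - 1)/(3*t)
M^(4)(t) = (27*t^4*e^(3*t) - 36*t^3*e^(3*t) + 36*t^2*e^(3*t) - 24*t*e^(3*t) + 8*e^(3*t) - 8)/t^5

E[X^4] = M^(4)(0) = 81/5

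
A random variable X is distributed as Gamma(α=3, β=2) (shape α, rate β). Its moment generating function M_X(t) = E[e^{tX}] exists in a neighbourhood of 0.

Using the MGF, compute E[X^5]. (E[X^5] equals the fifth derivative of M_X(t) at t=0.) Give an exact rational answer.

M_X(t) = 8/(2 - t)^3
dM/dt = 24/(t^4 - 8*t^3 + 24*t^2 - 32*t + 16)
d^2M/dt^2 = -96/(t^5 - 10*t^4 + 40*t^3 - 80*t^2 + 80*t - 32)
d^3M/dt^3 = 480/(t^6 - 12*t^5 + 60*t^4 - 160*t^3 + 240*t^2 - 192*t + 64)
d^4M/dt^4 = -2880/(t^7 - 14*t^6 + 84*t^5 - 280*t^4 + 560*t^3 - 672*t^2 + 448*t - 128)
d^5M/dt^5 = 20160/(t^8 - 16*t^7 + 112*t^6 - 448*t^5 + 1120*t^4 - 1792*t^3 + 1792*t^2 - 1024*t + 256)

E[X^5] = d^5M/dt^5 |_{t=0} = 315/4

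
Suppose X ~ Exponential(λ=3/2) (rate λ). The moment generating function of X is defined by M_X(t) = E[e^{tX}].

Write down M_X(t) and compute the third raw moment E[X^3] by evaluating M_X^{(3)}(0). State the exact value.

E[X^3] = M^(3)(0) = 16/9

M_X(t) = 3/(2*(3/2 - t))
M^(3)(t) = 144/(16*t^4 - 96*t^3 + 216*t^2 - 216*t + 81)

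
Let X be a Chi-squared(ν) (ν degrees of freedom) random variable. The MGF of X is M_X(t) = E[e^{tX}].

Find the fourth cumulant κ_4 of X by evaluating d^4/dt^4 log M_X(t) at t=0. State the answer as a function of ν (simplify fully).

M_X(t) = (1 - 2*t)^(-ν/2)
K_X(t) = log M_X(t) = -ν*log(1 - 2*t)/2
dK/dt = -ν/(2*t - 1)
d^2K/dt^2 = 2*ν/(4*t^2 - 4*t + 1)
d^3K/dt^3 = -8*ν/(8*t^3 - 12*t^2 + 6*t - 1)
d^4K/dt^4 = 48*ν/(16*t^4 - 32*t^3 + 24*t^2 - 8*t + 1)

κ_4 = d^4K/dt^4 |_{t=0} = 48*ν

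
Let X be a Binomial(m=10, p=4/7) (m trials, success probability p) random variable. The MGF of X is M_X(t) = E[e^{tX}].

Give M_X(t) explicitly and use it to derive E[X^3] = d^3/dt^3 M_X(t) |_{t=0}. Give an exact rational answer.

M_X(t) = (4*e^(t)/7 + 3/7)^10

E[X^3] = D^3[M](0) = 78280/343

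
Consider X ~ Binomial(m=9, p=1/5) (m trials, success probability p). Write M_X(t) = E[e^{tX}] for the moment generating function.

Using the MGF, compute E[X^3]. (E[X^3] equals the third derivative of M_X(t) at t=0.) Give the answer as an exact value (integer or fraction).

M_X(t) = (e^(t)/5 + 4/5)^9

E[X^3] = D^3[M](0) = 1809/125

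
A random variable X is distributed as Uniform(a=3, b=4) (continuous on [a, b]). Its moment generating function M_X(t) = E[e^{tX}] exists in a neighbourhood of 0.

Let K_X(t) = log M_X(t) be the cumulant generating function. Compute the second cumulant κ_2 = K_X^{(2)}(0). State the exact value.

κ_2 = K′′(0) = 1/12

M_X(t) = (e^(4*t) - e^(3*t))/t
K_X(t) = log M_X(t) = -log(t) + log(e^(4*t) - e^(3*t))
K′(t) = (4*t*e^(t) - 3*t - e^(t) + 1)/(t*e^(t) - t)
K′′(t) = (-t^2*e^(t) + e^(2*t) - 2*e^(t) + 1)/(t^2*e^(2*t) - 2*t^2*e^(t) + t^2)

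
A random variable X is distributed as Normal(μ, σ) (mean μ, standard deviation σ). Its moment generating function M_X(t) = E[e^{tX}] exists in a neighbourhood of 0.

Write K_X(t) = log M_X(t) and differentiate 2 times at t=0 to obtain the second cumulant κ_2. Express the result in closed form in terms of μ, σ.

M_X(t) = e^(μ*t + σ^2*t^2/2)
K_X(t) = log M_X(t) = μ*t + σ^2*t^2/2
K^(2)(t) = σ^2

κ_2 = K^(2)(0) = σ^2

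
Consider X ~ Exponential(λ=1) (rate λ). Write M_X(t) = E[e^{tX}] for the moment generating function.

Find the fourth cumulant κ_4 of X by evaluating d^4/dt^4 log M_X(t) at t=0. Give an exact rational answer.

κ_4 = d^4K/dt^4 |_{t=0} = 6

M_X(t) = 1/(1 - t)
K_X(t) = log M_X(t) = -log(1 - t)
dK/dt = -1/(t - 1)
d^2K/dt^2 = 1/(t^2 - 2*t + 1)
d^3K/dt^3 = -2/(t^3 - 3*t^2 + 3*t - 1)
d^4K/dt^4 = 6/(t^4 - 4*t^3 + 6*t^2 - 4*t + 1)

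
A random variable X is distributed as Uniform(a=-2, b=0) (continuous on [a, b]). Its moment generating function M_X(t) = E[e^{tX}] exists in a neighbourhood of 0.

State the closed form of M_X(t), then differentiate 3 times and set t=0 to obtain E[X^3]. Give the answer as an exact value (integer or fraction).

M_X(t) = (1 - e^(-2*t))/(2*t)
M^(3)(t) = (4*t^3 + 6*t^2 + 6*t - 3*e^(2*t) + 3)*e^(-2*t)/t^4

E[X^3] = M^(3)(0) = -2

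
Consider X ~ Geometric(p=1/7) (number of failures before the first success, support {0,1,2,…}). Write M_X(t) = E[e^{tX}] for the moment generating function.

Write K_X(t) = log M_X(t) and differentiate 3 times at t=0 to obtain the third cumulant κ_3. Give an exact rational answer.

M_X(t) = 1/(7*(1 - 6*e^(t)/7))
K_X(t) = log M_X(t) = -log(1 - 6*e^(t)/7) - log(7)
dK/dt = -6*e^(t)/(6*e^(t) - 7)
d^2K/dt^2 = 42*e^(t)/(36*e^(2*t) - 84*e^(t) + 49)
d^3K/dt^3 = (-252*e^(2*t) - 294*e^(t))/(216*e^(3*t) - 756*e^(2*t) + 882*e^(t) - 343)

κ_3 = d^3K/dt^3 |_{t=0} = 546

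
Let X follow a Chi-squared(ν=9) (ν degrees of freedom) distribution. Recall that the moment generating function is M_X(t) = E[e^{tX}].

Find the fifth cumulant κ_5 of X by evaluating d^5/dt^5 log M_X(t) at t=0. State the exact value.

M_X(t) = (1 - 2*t)^(-9/2)
K_X(t) = log M_X(t) = -9*log(1 - 2*t)/2
K^(5)(t) = -3456/(32*t^5 - 80*t^4 + 80*t^3 - 40*t^2 + 10*t - 1)

κ_5 = K^(5)(0) = 3456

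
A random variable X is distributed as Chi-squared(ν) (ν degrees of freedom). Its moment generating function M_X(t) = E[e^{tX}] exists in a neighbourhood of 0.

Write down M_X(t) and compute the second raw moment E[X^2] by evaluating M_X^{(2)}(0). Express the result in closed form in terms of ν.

M_X(t) = (1 - 2*t)^(-ν/2)
M^(2)(t) = (ν^2 + 2*ν)/(4*t^2*(1 - 2*t)^(ν/2) - 4*t*(1 - 2*t)^(ν/2) + (1 - 2*t)^(ν/2))

E[X^2] = M^(2)(0) = ν*(ν + 2)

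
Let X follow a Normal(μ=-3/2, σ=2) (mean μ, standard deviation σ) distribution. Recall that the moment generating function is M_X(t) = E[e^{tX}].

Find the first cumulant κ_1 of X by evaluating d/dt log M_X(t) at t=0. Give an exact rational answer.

κ_1 = K^(1)(0) = -3/2

M_X(t) = e^(2*t^2 - 3*t/2)
K_X(t) = log M_X(t) = 2*t^2 - 3*t/2
K^(1)(t) = 4*t - 3/2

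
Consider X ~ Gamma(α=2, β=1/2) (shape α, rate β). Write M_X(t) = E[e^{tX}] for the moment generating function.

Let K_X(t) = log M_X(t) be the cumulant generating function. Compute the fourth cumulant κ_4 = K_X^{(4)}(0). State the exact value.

M_X(t) = 1/(4*(1/2 - t)^2)
K_X(t) = log M_X(t) = -2*log(1/2 - t) - 2*log(2)
D^4[K](t) = 192/(16*t^4 - 32*t^3 + 24*t^2 - 8*t + 1)

κ_4 = D^4[K](0) = 192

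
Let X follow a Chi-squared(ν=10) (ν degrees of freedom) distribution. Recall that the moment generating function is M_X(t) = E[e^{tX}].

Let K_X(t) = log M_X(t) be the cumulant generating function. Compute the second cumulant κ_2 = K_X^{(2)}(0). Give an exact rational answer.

M_X(t) = (1 - 2*t)^(-5)
K_X(t) = log M_X(t) = -5*log(1 - 2*t)
K′(t) = -10/(2*t - 1)
K′′(t) = 20/(4*t^2 - 4*t + 1)

κ_2 = K′′(0) = 20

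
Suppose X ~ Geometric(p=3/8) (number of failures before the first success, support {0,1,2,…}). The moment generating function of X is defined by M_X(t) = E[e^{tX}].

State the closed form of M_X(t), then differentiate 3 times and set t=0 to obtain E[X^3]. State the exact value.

M_X(t) = 3/(8*(1 - 5*e^(t)/8))
dM/dt = 15*e^(t)/(25*e^(2*t) - 80*e^(t) + 64)
d^2M/dt^2 = (-75*e^(2*t) - 120*e^(t))/(125*e^(3*t) - 600*e^(2*t) + 960*e^(t) - 512)
d^3M/dt^3 = (375*e^(3*t) + 2400*e^(2*t) + 960*e^(t))/(625*e^(4*t) - 4000*e^(3*t) + 9600*e^(2*t) - 10240*e^(t) + 4096)

E[X^3] = d^3M/dt^3 |_{t=0} = 415/9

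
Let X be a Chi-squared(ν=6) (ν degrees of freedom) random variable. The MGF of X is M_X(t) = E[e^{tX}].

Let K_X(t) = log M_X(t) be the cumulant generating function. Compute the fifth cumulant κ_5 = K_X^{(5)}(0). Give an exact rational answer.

κ_5 = d^5K/dt^5 |_{t=0} = 2304

M_X(t) = (1 - 2*t)^(-3)
K_X(t) = log M_X(t) = -3*log(1 - 2*t)
dK/dt = -6/(2*t - 1)
d^2K/dt^2 = 12/(4*t^2 - 4*t + 1)
d^3K/dt^3 = -48/(8*t^3 - 12*t^2 + 6*t - 1)
d^4K/dt^4 = 288/(16*t^4 - 32*t^3 + 24*t^2 - 8*t + 1)
d^5K/dt^5 = -2304/(32*t^5 - 80*t^4 + 80*t^3 - 40*t^2 + 10*t - 1)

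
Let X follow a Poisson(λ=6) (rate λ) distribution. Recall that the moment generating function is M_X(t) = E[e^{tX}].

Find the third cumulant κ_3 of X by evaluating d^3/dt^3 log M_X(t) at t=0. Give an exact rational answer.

κ_3 = d^3K/dt^3 |_{t=0} = 6

M_X(t) = e^(6*e^(t) - 6)
K_X(t) = log M_X(t) = 6*e^(t) - 6
dK/dt = 6*e^(t)
d^2K/dt^2 = 6*e^(t)
d^3K/dt^3 = 6*e^(t)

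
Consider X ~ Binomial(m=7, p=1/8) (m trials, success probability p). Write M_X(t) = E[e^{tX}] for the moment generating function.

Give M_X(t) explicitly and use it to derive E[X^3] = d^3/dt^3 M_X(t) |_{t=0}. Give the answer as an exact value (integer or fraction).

E[X^3] = M^(3)(0) = 833/256

M_X(t) = (e^(t)/8 + 7/8)^7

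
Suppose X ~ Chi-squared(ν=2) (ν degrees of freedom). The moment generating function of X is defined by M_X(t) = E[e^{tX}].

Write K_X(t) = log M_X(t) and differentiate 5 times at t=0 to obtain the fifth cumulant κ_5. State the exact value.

M_X(t) = 1/(1 - 2*t)
K_X(t) = log M_X(t) = -log(1 - 2*t)
K′(t) = -2/(2*t - 1)
K′′(t) = 4/(4*t^2 - 4*t + 1)
K′′′(t) = -16/(8*t^3 - 12*t^2 + 6*t - 1)
K′′′′(t) = 96/(16*t^4 - 32*t^3 + 24*t^2 - 8*t + 1)
K′′′′′(t) = -768/(32*t^5 - 80*t^4 + 80*t^3 - 40*t^2 + 10*t - 1)

κ_5 = K′′′′′(0) = 768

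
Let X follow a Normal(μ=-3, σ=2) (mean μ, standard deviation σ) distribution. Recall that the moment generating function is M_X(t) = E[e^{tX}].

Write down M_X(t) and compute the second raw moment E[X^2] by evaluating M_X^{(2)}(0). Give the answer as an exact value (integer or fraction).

E[X^2] = d^2M/dt^2 |_{t=0} = 13

M_X(t) = e^(2*t^2 - 3*t)
dM/dt = 4*t*e^(-3*t)*e^(2*t^2) - 3*e^(-3*t)*e^(2*t^2)
d^2M/dt^2 = (16*t^2*e^(2*t^2) - 24*t*e^(2*t^2) + 13*e^(2*t^2))*e^(-3*t)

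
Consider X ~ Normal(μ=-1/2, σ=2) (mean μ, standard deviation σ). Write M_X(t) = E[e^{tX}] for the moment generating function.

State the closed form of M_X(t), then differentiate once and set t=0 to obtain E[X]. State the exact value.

M_X(t) = e^(2*t^2 - t/2)
M^(1)(t) = 4*t*e^(-t/2)*e^(2*t^2) - e^(-t/2)*e^(2*t^2)/2

E[X] = M^(1)(0) = -1/2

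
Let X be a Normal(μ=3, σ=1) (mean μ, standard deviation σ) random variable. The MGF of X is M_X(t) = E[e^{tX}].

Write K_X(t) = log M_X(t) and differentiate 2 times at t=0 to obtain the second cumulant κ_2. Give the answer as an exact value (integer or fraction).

κ_2 = K^(2)(0) = 1

M_X(t) = e^(t^2/2 + 3*t)
K_X(t) = log M_X(t) = t^2/2 + 3*t
K^(2)(t) = 1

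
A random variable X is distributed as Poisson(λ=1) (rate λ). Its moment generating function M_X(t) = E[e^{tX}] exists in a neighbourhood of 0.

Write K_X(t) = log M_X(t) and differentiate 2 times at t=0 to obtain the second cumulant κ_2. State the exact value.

M_X(t) = e^(e^(t) - 1)
K_X(t) = log M_X(t) = e^(t) - 1
K^(2)(t) = e^(t)

κ_2 = K^(2)(0) = 1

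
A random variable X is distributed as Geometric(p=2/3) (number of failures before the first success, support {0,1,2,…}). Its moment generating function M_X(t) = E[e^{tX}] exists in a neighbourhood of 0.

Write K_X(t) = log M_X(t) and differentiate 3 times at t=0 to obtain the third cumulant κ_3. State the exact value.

M_X(t) = 2/(3*(1 - e^(t)/3))
K_X(t) = log M_X(t) = -log(1 - e^(t)/3) - log(3) + log(2)
K^(3)(t) = (-3*e^(2*t) - 9*e^(t))/(e^(3*t) - 9*e^(2*t) + 27*e^(t) - 27)

κ_3 = K^(3)(0) = 3/2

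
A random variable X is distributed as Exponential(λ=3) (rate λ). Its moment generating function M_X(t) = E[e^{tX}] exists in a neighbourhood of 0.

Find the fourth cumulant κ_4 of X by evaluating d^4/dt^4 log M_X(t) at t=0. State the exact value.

M_X(t) = 3/(3 - t)
K_X(t) = log M_X(t) = -log(3 - t) + log(3)
D^4[K](t) = 6/(t^4 - 12*t^3 + 54*t^2 - 108*t + 81)

κ_4 = D^4[K](0) = 2/27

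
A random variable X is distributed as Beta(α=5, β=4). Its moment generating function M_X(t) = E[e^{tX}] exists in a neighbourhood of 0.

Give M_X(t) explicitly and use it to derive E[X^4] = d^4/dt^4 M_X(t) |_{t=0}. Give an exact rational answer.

E[X^4] = M^(4)(0) = 14/99

M_X(t) = ₁F₁(5; 9; t)
M^(4)(t) = 14*₁F₁(9; 13; t)/99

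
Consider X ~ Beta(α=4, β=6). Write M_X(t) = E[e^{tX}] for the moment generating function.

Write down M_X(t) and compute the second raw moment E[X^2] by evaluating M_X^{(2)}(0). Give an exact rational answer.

M_X(t) = ₁F₁(4; 10; t)
D^2[M](t) = 2*₁F₁(6; 12; t)/11

E[X^2] = D^2[M](0) = 2/11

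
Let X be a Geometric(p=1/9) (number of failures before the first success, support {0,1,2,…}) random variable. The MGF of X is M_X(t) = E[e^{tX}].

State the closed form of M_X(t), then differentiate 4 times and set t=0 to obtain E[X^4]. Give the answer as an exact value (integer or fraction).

M_X(t) = 1/(9*(1 - 8*e^(t)/9))
M^(4)(t) = (-4096*e^(4*t) - 50688*e^(3*t) - 57024*e^(2*t) - 5832*e^(t))/(32768*e^(5*t) - 184320*e^(4*t) + 414720*e^(3*t) - 466560*e^(2*t) + 262440*e^(t) - 59049)

E[X^4] = M^(4)(0) = 117640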